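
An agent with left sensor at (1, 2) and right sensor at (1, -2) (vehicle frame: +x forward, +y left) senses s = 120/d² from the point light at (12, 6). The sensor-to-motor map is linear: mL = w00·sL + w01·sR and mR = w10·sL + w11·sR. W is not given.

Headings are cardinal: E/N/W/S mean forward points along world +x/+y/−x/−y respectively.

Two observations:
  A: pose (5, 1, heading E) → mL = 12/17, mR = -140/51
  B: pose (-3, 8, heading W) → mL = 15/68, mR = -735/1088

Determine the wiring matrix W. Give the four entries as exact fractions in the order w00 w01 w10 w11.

obs A: pose=(5,1,E) → sL=8/3, sR=24/17, mL=12/17, mR=-140/51
obs B: pose=(-3,8,W) → sL=15/32, sR=15/34, mL=15/68, mR=-735/1088
sensor matrix S = [[8/3, 24/17], [15/32, 15/34]]; det S = 35/68
solve [mL_A; mL_B] = S·[w00; w01] and [mR_A; mR_B] = S·[w10; w11]:
  w00 = 0, w01 = 1/2, w10 = -1/2, w11 = -1

0 1/2 -1/2 -1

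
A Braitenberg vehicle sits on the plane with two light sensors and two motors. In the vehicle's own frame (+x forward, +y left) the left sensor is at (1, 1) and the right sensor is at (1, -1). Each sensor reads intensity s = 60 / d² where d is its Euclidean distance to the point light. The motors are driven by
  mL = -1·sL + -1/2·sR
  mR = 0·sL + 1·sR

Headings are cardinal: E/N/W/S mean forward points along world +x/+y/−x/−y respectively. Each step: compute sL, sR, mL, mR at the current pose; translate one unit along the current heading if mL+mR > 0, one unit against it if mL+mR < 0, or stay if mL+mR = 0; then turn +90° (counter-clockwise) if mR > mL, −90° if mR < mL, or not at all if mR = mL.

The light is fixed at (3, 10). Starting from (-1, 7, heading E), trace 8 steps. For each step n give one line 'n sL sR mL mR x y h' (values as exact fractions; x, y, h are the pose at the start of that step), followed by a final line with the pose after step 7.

0 60/13 12/5 -378/65 12/5 -1 7 E
1 3/2 3 -3 3 -2 7 N
2 15/13 3/2 -99/52 3/2 -2 7 W
3 12/5 60/41 -642/205 60/41 -1 7 S
4 6 10/3 -23/3 10/3 -1 8 E
5 60/37 60/17 -2130/629 60/17 -2 8 N
6 3/2 5/3 -7/3 5/3 -2 9 W
7 60/13 60/29 -2130/377 60/29 -1 9 S
final -1 10 E

n=0: pose=(-1,7,E); sL=60/13, sR=12/5; mL=-378/65, mR=12/5; mL+mR=-222/65 → advance -1; mR−mL=534/65 → turn +1·90°
n=1: pose=(-2,7,N); sL=3/2, sR=3; mL=-3, mR=3; mL+mR=0 → advance +0; mR−mL=6 → turn +1·90°
n=2: pose=(-2,7,W); sL=15/13, sR=3/2; mL=-99/52, mR=3/2; mL+mR=-21/52 → advance -1; mR−mL=177/52 → turn +1·90°
n=3: pose=(-1,7,S); sL=12/5, sR=60/41; mL=-642/205, mR=60/41; mL+mR=-342/205 → advance -1; mR−mL=942/205 → turn +1·90°
n=4: pose=(-1,8,E); sL=6, sR=10/3; mL=-23/3, mR=10/3; mL+mR=-13/3 → advance -1; mR−mL=11 → turn +1·90°
n=5: pose=(-2,8,N); sL=60/37, sR=60/17; mL=-2130/629, mR=60/17; mL+mR=90/629 → advance +1; mR−mL=4350/629 → turn +1·90°
n=6: pose=(-2,9,W); sL=3/2, sR=5/3; mL=-7/3, mR=5/3; mL+mR=-2/3 → advance -1; mR−mL=4 → turn +1·90°
n=7: pose=(-1,9,S); sL=60/13, sR=60/29; mL=-2130/377, mR=60/29; mL+mR=-1350/377 → advance -1; mR−mL=2910/377 → turn +1·90°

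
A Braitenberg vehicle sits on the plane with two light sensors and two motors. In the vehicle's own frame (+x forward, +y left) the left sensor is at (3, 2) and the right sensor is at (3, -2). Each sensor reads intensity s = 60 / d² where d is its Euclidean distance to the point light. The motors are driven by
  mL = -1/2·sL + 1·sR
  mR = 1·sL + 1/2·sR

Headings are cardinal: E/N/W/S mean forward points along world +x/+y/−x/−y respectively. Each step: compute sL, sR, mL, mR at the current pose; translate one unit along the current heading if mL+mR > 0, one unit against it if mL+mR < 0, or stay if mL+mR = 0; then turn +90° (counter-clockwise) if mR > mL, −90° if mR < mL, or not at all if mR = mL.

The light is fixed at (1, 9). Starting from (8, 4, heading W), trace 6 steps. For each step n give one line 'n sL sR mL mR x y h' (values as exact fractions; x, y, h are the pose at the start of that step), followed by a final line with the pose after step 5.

0 12/13 12/5 126/65 138/65 8 4 W
1 15/32 3/4 33/64 27/32 7 4 S
2 60/97 12/29 294/2813 2322/2813 7 3 E
3 30/17 2/3 -11/51 107/51 8 3 N
4 12/13 12/5 126/65 138/65 8 4 W
5 15/32 3/4 33/64 27/32 7 4 S
final 7 3 E

n=0: pose=(8,4,W); sL=12/13, sR=12/5; mL=126/65, mR=138/65; mL+mR=264/65 → advance +1; mR−mL=12/65 → turn +1·90°
n=1: pose=(7,4,S); sL=15/32, sR=3/4; mL=33/64, mR=27/32; mL+mR=87/64 → advance +1; mR−mL=21/64 → turn +1·90°
n=2: pose=(7,3,E); sL=60/97, sR=12/29; mL=294/2813, mR=2322/2813; mL+mR=2616/2813 → advance +1; mR−mL=2028/2813 → turn +1·90°
n=3: pose=(8,3,N); sL=30/17, sR=2/3; mL=-11/51, mR=107/51; mL+mR=32/17 → advance +1; mR−mL=118/51 → turn +1·90°
n=4: pose=(8,4,W); sL=12/13, sR=12/5; mL=126/65, mR=138/65; mL+mR=264/65 → advance +1; mR−mL=12/65 → turn +1·90°
n=5: pose=(7,4,S); sL=15/32, sR=3/4; mL=33/64, mR=27/32; mL+mR=87/64 → advance +1; mR−mL=21/64 → turn +1·90°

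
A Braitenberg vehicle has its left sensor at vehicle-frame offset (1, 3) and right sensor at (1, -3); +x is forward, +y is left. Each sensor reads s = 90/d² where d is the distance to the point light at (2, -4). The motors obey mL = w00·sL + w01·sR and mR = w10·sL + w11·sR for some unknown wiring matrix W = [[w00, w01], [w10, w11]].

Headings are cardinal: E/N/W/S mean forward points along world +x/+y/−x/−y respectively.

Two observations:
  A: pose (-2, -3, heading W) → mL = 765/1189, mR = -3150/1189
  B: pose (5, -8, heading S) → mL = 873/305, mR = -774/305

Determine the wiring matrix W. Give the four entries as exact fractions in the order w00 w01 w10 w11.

-1/2 1 -1/2 -1/2

obs A: pose=(-2,-3,W) → sL=90/29, sR=90/41, mL=765/1189, mR=-3150/1189
obs B: pose=(5,-8,S) → sL=90/61, sR=18/5, mL=873/305, mR=-774/305
sensor matrix S = [[90/29, 90/41], [90/61, 18/5]]; det S = 575424/72529
solve [mL_A; mL_B] = S·[w00; w01] and [mR_A; mR_B] = S·[w10; w11]:
  w00 = -1/2, w01 = 1, w10 = -1/2, w11 = -1/2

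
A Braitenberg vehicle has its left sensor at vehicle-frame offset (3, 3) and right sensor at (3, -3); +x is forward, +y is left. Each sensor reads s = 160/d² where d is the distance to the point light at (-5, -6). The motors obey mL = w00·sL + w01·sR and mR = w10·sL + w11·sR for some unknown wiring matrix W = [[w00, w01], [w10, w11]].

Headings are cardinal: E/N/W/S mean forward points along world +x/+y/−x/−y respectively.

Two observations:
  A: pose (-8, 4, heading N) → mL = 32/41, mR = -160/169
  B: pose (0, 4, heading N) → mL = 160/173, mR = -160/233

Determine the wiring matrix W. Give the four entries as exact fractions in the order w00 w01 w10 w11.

1 0 0 -1

obs A: pose=(-8,4,N) → sL=32/41, sR=160/169, mL=32/41, mR=-160/169
obs B: pose=(0,4,N) → sL=160/173, sR=160/233, mL=160/173, mR=-160/233
sensor matrix S = [[32/41, 160/169], [160/173, 160/233]]; det S = -94863360/279301061
solve [mL_A; mL_B] = S·[w00; w01] and [mR_A; mR_B] = S·[w10; w11]:
  w00 = 1, w01 = 0, w10 = 0, w11 = -1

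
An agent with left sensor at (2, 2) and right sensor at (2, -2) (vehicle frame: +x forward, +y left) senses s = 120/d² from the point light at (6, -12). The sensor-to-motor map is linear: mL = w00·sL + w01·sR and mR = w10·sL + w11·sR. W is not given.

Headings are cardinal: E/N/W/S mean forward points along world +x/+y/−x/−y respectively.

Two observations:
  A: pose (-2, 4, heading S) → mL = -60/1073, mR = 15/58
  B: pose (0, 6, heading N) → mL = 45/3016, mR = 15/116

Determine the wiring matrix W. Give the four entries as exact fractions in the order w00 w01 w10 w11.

-1/2 1/2 1/2 0

obs A: pose=(-2,4,S) → sL=15/29, sR=15/37, mL=-60/1073, mR=15/58
obs B: pose=(0,6,N) → sL=15/58, sR=15/52, mL=45/3016, mR=15/116
sensor matrix S = [[15/29, 15/37], [15/58, 15/52]]; det S = 2475/55796
solve [mL_A; mL_B] = S·[w00; w01] and [mR_A; mR_B] = S·[w10; w11]:
  w00 = -1/2, w01 = 1/2, w10 = 1/2, w11 = 0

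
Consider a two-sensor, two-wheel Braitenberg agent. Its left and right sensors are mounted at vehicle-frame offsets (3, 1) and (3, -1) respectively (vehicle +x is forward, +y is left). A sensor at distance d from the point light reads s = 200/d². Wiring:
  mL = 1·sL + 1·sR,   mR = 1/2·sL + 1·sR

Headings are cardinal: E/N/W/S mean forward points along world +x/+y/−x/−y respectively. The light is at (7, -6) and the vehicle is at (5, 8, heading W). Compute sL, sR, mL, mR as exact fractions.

100/97 4/5 888/485 638/485

left sensor world pos  = (2, 7); dL² = 194
right sensor world pos = (2, 9); dR² = 250
sL = 200/194 = 100/97
sR = 200/250 = 4/5
mL = 1·sL + 1·sR = 888/485
mR = 1/2·sL + 1·sR = 638/485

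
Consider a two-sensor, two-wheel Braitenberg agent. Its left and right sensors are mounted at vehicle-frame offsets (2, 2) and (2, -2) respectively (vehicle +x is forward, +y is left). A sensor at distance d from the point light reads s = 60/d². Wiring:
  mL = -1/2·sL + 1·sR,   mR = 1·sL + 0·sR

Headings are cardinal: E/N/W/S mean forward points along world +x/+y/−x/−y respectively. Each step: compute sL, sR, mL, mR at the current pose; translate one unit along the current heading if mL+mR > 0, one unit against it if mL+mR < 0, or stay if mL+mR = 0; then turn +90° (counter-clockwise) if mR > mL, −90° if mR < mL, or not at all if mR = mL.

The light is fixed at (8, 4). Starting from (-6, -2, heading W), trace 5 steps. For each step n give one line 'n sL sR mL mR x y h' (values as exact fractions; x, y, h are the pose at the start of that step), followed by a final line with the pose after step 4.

0 3/16 15/68 69/544 3/16 -6 -2 W
1 60/233 60/353 3390/82249 60/233 -7 -2 S
2 30/97 6/25 207/2425 30/97 -7 -3 E
3 60/281 60/169 11790/47489 60/281 -6 -3 N
4 3/8 15/52 21/208 3/8 -6 -2 E
final -5 -2 N

n=0: pose=(-6,-2,W); sL=3/16, sR=15/68; mL=69/544, mR=3/16; mL+mR=171/544 → advance +1; mR−mL=33/544 → turn +1·90°
n=1: pose=(-7,-2,S); sL=60/233, sR=60/353; mL=3390/82249, mR=60/233; mL+mR=24570/82249 → advance +1; mR−mL=17790/82249 → turn +1·90°
n=2: pose=(-7,-3,E); sL=30/97, sR=6/25; mL=207/2425, mR=30/97; mL+mR=957/2425 → advance +1; mR−mL=543/2425 → turn +1·90°
n=3: pose=(-6,-3,N); sL=60/281, sR=60/169; mL=11790/47489, mR=60/281; mL+mR=21930/47489 → advance +1; mR−mL=-1650/47489 → turn -1·90°
n=4: pose=(-6,-2,E); sL=3/8, sR=15/52; mL=21/208, mR=3/8; mL+mR=99/208 → advance +1; mR−mL=57/208 → turn +1·90°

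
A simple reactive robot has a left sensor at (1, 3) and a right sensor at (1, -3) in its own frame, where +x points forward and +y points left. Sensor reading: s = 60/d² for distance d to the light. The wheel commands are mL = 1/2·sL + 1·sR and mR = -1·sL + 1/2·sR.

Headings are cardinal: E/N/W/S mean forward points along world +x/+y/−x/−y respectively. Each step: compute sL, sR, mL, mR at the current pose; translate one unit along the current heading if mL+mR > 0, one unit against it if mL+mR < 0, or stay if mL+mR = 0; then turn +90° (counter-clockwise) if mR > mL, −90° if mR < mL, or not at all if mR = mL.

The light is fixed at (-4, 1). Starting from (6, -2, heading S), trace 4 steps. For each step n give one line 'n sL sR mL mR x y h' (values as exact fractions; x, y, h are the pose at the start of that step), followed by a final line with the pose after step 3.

n=0: pose=(6,-2,S); sL=12/37, sR=12/13; mL=522/481, mR=66/481; mL+mR=588/481 → advance +1; mR−mL=-456/481 → turn -1·90°
n=1: pose=(6,-3,W); sL=6/13, sR=30/41; mL=513/533, mR=-51/533; mL+mR=462/533 → advance +1; mR−mL=-564/533 → turn -1·90°
n=2: pose=(5,-3,N); sL=4/3, sR=20/51; mL=18/17, mR=-58/51; mL+mR=-4/51 → advance -1; mR−mL=-112/51 → turn -1·90°
n=3: pose=(5,-4,E); sL=15/26, sR=15/41; mL=1395/2132, mR=-210/533; mL+mR=555/2132 → advance +1; mR−mL=-2235/2132 → turn -1·90°

0 12/37 12/13 522/481 66/481 6 -2 S
1 6/13 30/41 513/533 -51/533 6 -3 W
2 4/3 20/51 18/17 -58/51 5 -3 N
3 15/26 15/41 1395/2132 -210/533 5 -4 E
final 6 -4 S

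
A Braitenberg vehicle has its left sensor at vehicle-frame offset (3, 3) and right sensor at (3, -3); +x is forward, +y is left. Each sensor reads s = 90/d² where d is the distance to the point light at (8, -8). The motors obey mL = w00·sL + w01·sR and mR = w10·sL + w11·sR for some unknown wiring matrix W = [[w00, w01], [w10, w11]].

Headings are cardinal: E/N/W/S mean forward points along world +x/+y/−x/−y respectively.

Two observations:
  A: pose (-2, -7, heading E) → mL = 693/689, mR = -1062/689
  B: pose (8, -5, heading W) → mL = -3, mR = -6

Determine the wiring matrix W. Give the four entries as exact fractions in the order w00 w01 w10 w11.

obs A: pose=(-2,-7,E) → sL=18/13, sR=90/53, mL=693/689, mR=-1062/689
obs B: pose=(8,-5,W) → sL=10, sR=2, mL=-3, mR=-6
sensor matrix S = [[18/13, 90/53], [10, 2]]; det S = -9792/689
solve [mL_A; mL_B] = S·[w00; w01] and [mR_A; mR_B] = S·[w10; w11]:
  w00 = -1/2, w01 = 1, w10 = -1/2, w11 = -1/2

-1/2 1 -1/2 -1/2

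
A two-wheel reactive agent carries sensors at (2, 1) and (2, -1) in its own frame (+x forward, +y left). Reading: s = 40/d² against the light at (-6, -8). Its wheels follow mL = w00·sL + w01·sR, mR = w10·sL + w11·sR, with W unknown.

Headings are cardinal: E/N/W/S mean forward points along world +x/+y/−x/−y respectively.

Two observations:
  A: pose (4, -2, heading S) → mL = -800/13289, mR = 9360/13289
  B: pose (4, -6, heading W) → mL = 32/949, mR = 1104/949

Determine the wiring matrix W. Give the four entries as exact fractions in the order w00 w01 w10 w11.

1/2 -1/2 1 1

obs A: pose=(4,-2,S) → sL=40/137, sR=40/97, mL=-800/13289, mR=9360/13289
obs B: pose=(4,-6,W) → sL=8/13, sR=40/73, mL=32/949, mR=1104/949
sensor matrix S = [[40/137, 40/97], [8/13, 40/73]]; det S = -1182720/12611261
solve [mL_A; mL_B] = S·[w00; w01] and [mR_A; mR_B] = S·[w10; w11]:
  w00 = 1/2, w01 = -1/2, w10 = 1, w11 = 1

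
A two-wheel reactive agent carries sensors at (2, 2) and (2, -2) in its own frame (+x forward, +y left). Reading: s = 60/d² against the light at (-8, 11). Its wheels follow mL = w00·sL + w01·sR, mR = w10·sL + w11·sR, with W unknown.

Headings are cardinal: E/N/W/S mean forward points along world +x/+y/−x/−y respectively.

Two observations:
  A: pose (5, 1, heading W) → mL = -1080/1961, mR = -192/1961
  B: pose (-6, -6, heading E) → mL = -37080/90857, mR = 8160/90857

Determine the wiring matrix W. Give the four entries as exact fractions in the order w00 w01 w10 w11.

obs A: pose=(5,1,W) → sL=12/53, sR=12/37, mL=-1080/1961, mR=-192/1961
obs B: pose=(-6,-6,E) → sL=60/241, sR=60/377, mL=-37080/90857, mR=8160/90857
sensor matrix S = [[12/53, 12/37], [60/241, 60/377]]; det S = -7966080/178170577
solve [mL_A; mL_B] = S·[w00; w01] and [mR_A; mR_B] = S·[w10; w11]:
  w00 = -1, w01 = -1, w10 = 1, w11 = -1

-1 -1 1 -1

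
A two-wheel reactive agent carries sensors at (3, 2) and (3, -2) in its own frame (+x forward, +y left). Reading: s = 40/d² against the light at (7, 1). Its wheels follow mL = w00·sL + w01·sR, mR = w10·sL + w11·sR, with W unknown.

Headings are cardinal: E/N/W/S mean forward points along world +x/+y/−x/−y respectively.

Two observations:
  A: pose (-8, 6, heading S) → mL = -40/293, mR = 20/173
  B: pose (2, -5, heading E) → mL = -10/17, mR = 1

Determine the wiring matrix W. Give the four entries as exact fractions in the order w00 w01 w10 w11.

0 -1 1/2 0

obs A: pose=(-8,6,S) → sL=40/173, sR=40/293, mL=-40/293, mR=20/173
obs B: pose=(2,-5,E) → sL=2, sR=10/17, mL=-10/17, mR=1
sensor matrix S = [[40/173, 40/293], [2, 10/17]]; det S = -118080/861713
solve [mL_A; mL_B] = S·[w00; w01] and [mR_A; mR_B] = S·[w10; w11]:
  w00 = 0, w01 = -1, w10 = 1/2, w11 = 0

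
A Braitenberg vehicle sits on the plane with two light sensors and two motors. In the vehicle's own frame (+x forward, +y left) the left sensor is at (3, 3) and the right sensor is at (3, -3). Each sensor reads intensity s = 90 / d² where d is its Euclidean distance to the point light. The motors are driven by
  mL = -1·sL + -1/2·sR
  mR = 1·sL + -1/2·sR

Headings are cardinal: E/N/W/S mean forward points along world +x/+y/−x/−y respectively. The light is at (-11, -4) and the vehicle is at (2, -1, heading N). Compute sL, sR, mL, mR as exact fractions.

left sensor world pos  = (-1, 2); dL² = 136
right sensor world pos = (5, 2); dR² = 292
sL = 90/136 = 45/68
sR = 90/292 = 45/146
mL = -1·sL + -1/2·sR = -2025/2482
mR = 1·sL + -1/2·sR = 630/1241

45/68 45/146 -2025/2482 630/1241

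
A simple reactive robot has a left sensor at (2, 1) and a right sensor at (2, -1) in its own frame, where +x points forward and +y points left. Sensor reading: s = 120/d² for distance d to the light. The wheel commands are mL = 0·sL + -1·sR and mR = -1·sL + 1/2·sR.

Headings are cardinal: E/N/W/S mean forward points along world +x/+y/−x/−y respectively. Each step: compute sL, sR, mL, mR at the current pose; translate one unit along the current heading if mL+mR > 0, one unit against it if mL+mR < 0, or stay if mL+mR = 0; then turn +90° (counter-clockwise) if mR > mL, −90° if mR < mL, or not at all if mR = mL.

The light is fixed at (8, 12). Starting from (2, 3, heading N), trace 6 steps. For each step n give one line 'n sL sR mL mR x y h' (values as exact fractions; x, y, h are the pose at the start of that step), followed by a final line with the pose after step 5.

n=0: pose=(2,3,N); sL=60/49, sR=60/37; mL=-60/37, mR=-750/1813; mL+mR=-3690/1813 → advance -1; mR−mL=2190/1813 → turn +1·90°
n=1: pose=(2,2,W); sL=24/37, sR=24/29; mL=-24/29, mR=-252/1073; mL+mR=-1140/1073 → advance -1; mR−mL=636/1073 → turn +1·90°
n=2: pose=(3,2,S); sL=3/4, sR=2/3; mL=-2/3, mR=-5/12; mL+mR=-13/12 → advance -1; mR−mL=1/4 → turn +1·90°
n=3: pose=(3,3,E); sL=120/73, sR=120/109; mL=-120/109, mR=-8700/7957; mL+mR=-17460/7957 → advance -1; mR−mL=60/7957 → turn +1·90°
n=4: pose=(2,3,N); sL=60/49, sR=60/37; mL=-60/37, mR=-750/1813; mL+mR=-3690/1813 → advance -1; mR−mL=2190/1813 → turn +1·90°
n=5: pose=(2,2,W); sL=24/37, sR=24/29; mL=-24/29, mR=-252/1073; mL+mR=-1140/1073 → advance -1; mR−mL=636/1073 → turn +1·90°

0 60/49 60/37 -60/37 -750/1813 2 3 N
1 24/37 24/29 -24/29 -252/1073 2 2 W
2 3/4 2/3 -2/3 -5/12 3 2 S
3 120/73 120/109 -120/109 -8700/7957 3 3 E
4 60/49 60/37 -60/37 -750/1813 2 3 N
5 24/37 24/29 -24/29 -252/1073 2 2 W
final 3 2 S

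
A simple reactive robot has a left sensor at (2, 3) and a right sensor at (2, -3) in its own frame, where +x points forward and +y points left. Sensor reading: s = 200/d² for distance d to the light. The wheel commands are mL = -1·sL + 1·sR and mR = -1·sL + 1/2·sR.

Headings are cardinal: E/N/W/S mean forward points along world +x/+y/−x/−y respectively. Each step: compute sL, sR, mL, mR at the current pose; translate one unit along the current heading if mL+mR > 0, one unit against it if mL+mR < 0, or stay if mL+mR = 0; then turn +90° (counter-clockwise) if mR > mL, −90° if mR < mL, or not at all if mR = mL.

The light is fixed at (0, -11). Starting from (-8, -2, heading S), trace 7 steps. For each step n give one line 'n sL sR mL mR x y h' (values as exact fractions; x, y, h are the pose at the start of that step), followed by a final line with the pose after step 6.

0 100/37 20/17 -960/629 -1330/629 -8 -2 S
1 200/149 200/269 -24000/40081 -38900/40081 -8 -1 W
2 50/61 5/4 105/244 -95/488 -7 -1 N
3 200/221 200/89 26400/19669 4300/19669 -7 0 E
4 20/9 100/81 -80/81 -130/81 -6 0 S
5 40/29 200/289 -5760/8381 -8660/8381 -6 1 W
6 10/13 1 3/13 -7/26 -5 1 N
final -5 0 E

n=0: pose=(-8,-2,S); sL=100/37, sR=20/17; mL=-960/629, mR=-1330/629; mL+mR=-2290/629 → advance -1; mR−mL=-10/17 → turn -1·90°
n=1: pose=(-8,-1,W); sL=200/149, sR=200/269; mL=-24000/40081, mR=-38900/40081; mL+mR=-62900/40081 → advance -1; mR−mL=-100/269 → turn -1·90°
n=2: pose=(-7,-1,N); sL=50/61, sR=5/4; mL=105/244, mR=-95/488; mL+mR=115/488 → advance +1; mR−mL=-5/8 → turn -1·90°
n=3: pose=(-7,0,E); sL=200/221, sR=200/89; mL=26400/19669, mR=4300/19669; mL+mR=30700/19669 → advance +1; mR−mL=-100/89 → turn -1·90°
n=4: pose=(-6,0,S); sL=20/9, sR=100/81; mL=-80/81, mR=-130/81; mL+mR=-70/27 → advance -1; mR−mL=-50/81 → turn -1·90°
n=5: pose=(-6,1,W); sL=40/29, sR=200/289; mL=-5760/8381, mR=-8660/8381; mL+mR=-14420/8381 → advance -1; mR−mL=-100/289 → turn -1·90°
n=6: pose=(-5,1,N); sL=10/13, sR=1; mL=3/13, mR=-7/26; mL+mR=-1/26 → advance -1; mR−mL=-1/2 → turn -1·90°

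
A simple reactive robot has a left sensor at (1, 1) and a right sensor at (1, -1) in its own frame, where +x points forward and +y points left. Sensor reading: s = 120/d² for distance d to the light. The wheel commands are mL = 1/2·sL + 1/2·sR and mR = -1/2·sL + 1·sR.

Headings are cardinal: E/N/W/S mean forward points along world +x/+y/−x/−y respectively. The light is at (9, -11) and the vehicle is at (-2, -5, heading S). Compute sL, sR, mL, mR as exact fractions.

24/25 120/169 3528/4225 972/4225

left sensor world pos  = (-1, -6); dL² = 125
right sensor world pos = (-3, -6); dR² = 169
sL = 120/125 = 24/25
sR = 120/169 = 120/169
mL = 1/2·sL + 1/2·sR = 3528/4225
mR = -1/2·sL + 1·sR = 972/4225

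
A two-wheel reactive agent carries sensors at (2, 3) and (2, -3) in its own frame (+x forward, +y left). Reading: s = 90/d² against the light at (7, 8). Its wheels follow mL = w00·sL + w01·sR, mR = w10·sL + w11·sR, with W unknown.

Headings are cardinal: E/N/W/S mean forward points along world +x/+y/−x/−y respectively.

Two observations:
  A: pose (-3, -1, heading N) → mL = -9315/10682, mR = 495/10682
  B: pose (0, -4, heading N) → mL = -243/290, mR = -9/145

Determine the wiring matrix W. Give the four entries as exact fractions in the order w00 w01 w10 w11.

-1 -1/2 -1 1/2

obs A: pose=(-3,-1,N) → sL=45/109, sR=45/49, mL=-9315/10682, mR=495/10682
obs B: pose=(0,-4,N) → sL=9/20, sR=45/58, mL=-243/290, mR=-9/145
sensor matrix S = [[45/109, 45/49], [9/20, 45/58]]; det S = -57591/619556
solve [mL_A; mL_B] = S·[w00; w01] and [mR_A; mR_B] = S·[w10; w11]:
  w00 = -1, w01 = -1/2, w10 = -1, w11 = 1/2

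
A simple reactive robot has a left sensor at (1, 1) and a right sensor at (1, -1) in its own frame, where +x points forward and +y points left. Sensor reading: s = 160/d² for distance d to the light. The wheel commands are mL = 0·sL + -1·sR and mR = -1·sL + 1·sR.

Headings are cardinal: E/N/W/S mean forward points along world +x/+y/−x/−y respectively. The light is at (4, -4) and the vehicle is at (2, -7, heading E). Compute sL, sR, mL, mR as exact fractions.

left sensor world pos  = (3, -6); dL² = 5
right sensor world pos = (3, -8); dR² = 17
sL = 160/5 = 32
sR = 160/17 = 160/17
mL = 0·sL + -1·sR = -160/17
mR = -1·sL + 1·sR = -384/17

32 160/17 -160/17 -384/17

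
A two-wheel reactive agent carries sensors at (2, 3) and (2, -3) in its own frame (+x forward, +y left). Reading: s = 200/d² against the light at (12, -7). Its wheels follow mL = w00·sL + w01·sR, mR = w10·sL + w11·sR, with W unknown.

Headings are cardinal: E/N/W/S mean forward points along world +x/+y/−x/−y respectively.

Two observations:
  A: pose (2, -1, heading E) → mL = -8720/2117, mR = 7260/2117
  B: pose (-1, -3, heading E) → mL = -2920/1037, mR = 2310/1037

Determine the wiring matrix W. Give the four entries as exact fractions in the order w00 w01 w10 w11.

-1 -1 1/2 1

obs A: pose=(2,-1,E) → sL=40/29, sR=200/73, mL=-8720/2117, mR=7260/2117
obs B: pose=(-1,-3,E) → sL=20/17, sR=100/61, mL=-2920/1037, mR=2310/1037
sensor matrix S = [[40/29, 200/73], [20/17, 100/61]]; det S = -2112000/2195329
solve [mL_A; mL_B] = S·[w00; w01] and [mR_A; mR_B] = S·[w10; w11]:
  w00 = -1, w01 = -1, w10 = 1/2, w11 = 1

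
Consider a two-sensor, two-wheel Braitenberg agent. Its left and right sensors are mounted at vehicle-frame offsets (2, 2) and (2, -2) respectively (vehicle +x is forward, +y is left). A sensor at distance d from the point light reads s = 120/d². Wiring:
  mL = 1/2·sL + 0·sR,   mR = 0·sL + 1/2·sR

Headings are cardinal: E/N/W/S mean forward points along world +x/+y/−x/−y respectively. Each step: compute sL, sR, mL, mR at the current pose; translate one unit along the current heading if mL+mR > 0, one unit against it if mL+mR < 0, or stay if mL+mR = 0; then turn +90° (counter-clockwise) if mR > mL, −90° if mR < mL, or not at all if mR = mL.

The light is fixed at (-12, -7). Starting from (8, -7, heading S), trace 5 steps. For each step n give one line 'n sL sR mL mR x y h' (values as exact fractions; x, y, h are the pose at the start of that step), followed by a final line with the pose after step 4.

0 15/61 15/41 15/122 15/82 8 -7 S
1 24/97 120/493 12/97 60/493 8 -8 E
2 60/269 12/37 30/269 6/37 9 -8 S
3 120/529 24/109 60/529 12/109 9 -9 E
4 15/74 15/52 15/148 15/104 10 -9 S
final 10 -10 E

n=0: pose=(8,-7,S); sL=15/61, sR=15/41; mL=15/122, mR=15/82; mL+mR=765/2501 → advance +1; mR−mL=150/2501 → turn +1·90°
n=1: pose=(8,-8,E); sL=24/97, sR=120/493; mL=12/97, mR=60/493; mL+mR=11736/47821 → advance +1; mR−mL=-96/47821 → turn -1·90°
n=2: pose=(9,-8,S); sL=60/269, sR=12/37; mL=30/269, mR=6/37; mL+mR=2724/9953 → advance +1; mR−mL=504/9953 → turn +1·90°
n=3: pose=(9,-9,E); sL=120/529, sR=24/109; mL=60/529, mR=12/109; mL+mR=12888/57661 → advance +1; mR−mL=-192/57661 → turn -1·90°
n=4: pose=(10,-9,S); sL=15/74, sR=15/52; mL=15/148, mR=15/104; mL+mR=945/3848 → advance +1; mR−mL=165/3848 → turn +1·90°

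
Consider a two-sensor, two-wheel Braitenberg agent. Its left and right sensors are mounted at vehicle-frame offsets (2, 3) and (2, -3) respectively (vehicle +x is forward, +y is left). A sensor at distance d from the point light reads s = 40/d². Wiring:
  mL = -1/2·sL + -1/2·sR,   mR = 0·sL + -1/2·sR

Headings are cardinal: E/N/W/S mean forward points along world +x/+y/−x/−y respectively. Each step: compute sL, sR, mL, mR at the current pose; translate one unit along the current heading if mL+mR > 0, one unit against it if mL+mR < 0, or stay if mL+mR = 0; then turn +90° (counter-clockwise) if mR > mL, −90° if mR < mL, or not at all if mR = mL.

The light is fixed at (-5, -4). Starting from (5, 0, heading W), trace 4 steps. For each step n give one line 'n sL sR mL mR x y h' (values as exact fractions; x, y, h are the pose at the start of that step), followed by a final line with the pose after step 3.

0 8/13 40/113 -712/1469 -20/113 5 0 W
1 1/5 10/17 -67/170 -5/17 6 0 S
2 40/233 40/173 -8120/40309 -20/173 6 1 E
3 20/49 20/109 -1580/5341 -10/109 5 1 N
final 5 0 W

n=0: pose=(5,0,W); sL=8/13, sR=40/113; mL=-712/1469, mR=-20/113; mL+mR=-972/1469 → advance -1; mR−mL=4/13 → turn +1·90°
n=1: pose=(6,0,S); sL=1/5, sR=10/17; mL=-67/170, mR=-5/17; mL+mR=-117/170 → advance -1; mR−mL=1/10 → turn +1·90°
n=2: pose=(6,1,E); sL=40/233, sR=40/173; mL=-8120/40309, mR=-20/173; mL+mR=-12780/40309 → advance -1; mR−mL=20/233 → turn +1·90°
n=3: pose=(5,1,N); sL=20/49, sR=20/109; mL=-1580/5341, mR=-10/109; mL+mR=-2070/5341 → advance -1; mR−mL=10/49 → turn +1·90°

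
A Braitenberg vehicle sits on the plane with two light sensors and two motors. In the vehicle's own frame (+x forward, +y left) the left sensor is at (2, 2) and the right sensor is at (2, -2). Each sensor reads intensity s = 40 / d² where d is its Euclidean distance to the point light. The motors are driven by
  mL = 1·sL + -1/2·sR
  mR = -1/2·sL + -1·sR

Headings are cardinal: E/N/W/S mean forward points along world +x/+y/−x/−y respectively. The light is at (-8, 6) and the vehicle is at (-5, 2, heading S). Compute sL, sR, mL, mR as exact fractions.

40/61 40/37 260/2257 -3180/2257

left sensor world pos  = (-3, 0); dL² = 61
right sensor world pos = (-7, 0); dR² = 37
sL = 40/61 = 40/61
sR = 40/37 = 40/37
mL = 1·sL + -1/2·sR = 260/2257
mR = -1/2·sL + -1·sR = -3180/2257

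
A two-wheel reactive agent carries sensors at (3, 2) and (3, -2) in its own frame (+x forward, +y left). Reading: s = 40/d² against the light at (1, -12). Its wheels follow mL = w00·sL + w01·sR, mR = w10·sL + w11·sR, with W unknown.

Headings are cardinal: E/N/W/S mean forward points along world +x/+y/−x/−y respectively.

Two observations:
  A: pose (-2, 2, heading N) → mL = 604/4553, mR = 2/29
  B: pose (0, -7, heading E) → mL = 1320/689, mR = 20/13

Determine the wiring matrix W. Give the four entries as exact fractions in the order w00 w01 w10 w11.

obs A: pose=(-2,2,N) → sL=20/157, sR=4/29, mL=604/4553, mR=2/29
obs B: pose=(0,-7,E) → sL=40/53, sR=40/13, mL=1320/689, mR=20/13
sensor matrix S = [[20/157, 4/29], [40/53, 40/13]]; det S = 903040/3137017
solve [mL_A; mL_B] = S·[w00; w01] and [mR_A; mR_B] = S·[w10; w11]:
  w00 = 1/2, w01 = 1/2, w10 = 0, w11 = 1/2

1/2 1/2 0 1/2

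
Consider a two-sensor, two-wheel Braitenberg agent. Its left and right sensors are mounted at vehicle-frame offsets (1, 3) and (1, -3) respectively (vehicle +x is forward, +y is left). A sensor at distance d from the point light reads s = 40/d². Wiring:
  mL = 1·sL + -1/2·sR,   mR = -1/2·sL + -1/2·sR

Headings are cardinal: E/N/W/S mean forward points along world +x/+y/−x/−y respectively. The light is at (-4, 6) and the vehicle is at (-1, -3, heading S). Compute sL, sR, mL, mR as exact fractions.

left sensor world pos  = (2, -4); dL² = 136
right sensor world pos = (-4, -4); dR² = 100
sL = 40/136 = 5/17
sR = 40/100 = 2/5
mL = 1·sL + -1/2·sR = 8/85
mR = -1/2·sL + -1/2·sR = -59/170

5/17 2/5 8/85 -59/170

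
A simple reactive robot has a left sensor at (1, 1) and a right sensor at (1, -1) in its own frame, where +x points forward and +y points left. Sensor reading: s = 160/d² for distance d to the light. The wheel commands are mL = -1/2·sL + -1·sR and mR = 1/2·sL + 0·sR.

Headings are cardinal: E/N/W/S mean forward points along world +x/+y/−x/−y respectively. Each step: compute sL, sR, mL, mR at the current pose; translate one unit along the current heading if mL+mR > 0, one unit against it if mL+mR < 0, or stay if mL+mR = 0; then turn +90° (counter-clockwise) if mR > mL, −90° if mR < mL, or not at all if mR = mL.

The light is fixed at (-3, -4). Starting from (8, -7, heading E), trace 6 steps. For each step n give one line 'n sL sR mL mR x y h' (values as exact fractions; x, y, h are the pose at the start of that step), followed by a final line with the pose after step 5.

n=0: pose=(8,-7,E); sL=40/37, sR=1; mL=-57/37, mR=20/37; mL+mR=-1 → advance -1; mR−mL=77/37 → turn +1·90°
n=1: pose=(7,-7,N); sL=32/17, sR=32/25; mL=-944/425, mR=16/17; mL+mR=-32/25 → advance -1; mR−mL=1344/425 → turn +1·90°
n=2: pose=(7,-8,W); sL=80/53, sR=16/9; mL=-1208/477, mR=40/53; mL+mR=-16/9 → advance -1; mR−mL=1568/477 → turn +1·90°
n=3: pose=(8,-8,S); sL=160/169, sR=32/25; mL=-7408/4225, mR=80/169; mL+mR=-32/25 → advance -1; mR−mL=9408/4225 → turn +1·90°
n=4: pose=(8,-7,E); sL=40/37, sR=1; mL=-57/37, mR=20/37; mL+mR=-1 → advance -1; mR−mL=77/37 → turn +1·90°
n=5: pose=(7,-7,N); sL=32/17, sR=32/25; mL=-944/425, mR=16/17; mL+mR=-32/25 → advance -1; mR−mL=1344/425 → turn +1·90°

0 40/37 1 -57/37 20/37 8 -7 E
1 32/17 32/25 -944/425 16/17 7 -7 N
2 80/53 16/9 -1208/477 40/53 7 -8 W
3 160/169 32/25 -7408/4225 80/169 8 -8 S
4 40/37 1 -57/37 20/37 8 -7 E
5 32/17 32/25 -944/425 16/17 7 -7 N
final 7 -8 W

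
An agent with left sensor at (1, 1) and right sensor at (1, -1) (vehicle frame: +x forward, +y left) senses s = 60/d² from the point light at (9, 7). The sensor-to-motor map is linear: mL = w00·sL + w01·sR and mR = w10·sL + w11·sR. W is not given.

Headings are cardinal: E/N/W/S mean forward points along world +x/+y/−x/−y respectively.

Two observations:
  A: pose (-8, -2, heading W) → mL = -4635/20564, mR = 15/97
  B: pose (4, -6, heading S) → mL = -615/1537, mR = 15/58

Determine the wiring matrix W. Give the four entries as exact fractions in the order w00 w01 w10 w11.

-1/2 -1 0 1

obs A: pose=(-8,-2,W) → sL=15/106, sR=15/97, mL=-4635/20564, mR=15/97
obs B: pose=(4,-6,S) → sL=15/53, sR=15/58, mL=-615/1537, mR=15/58
sensor matrix S = [[15/106, 15/97], [15/53, 15/58]]; det S = -4275/596356
solve [mL_A; mL_B] = S·[w00; w01] and [mR_A; mR_B] = S·[w10; w11]:
  w00 = -1/2, w01 = -1, w10 = 0, w11 = 1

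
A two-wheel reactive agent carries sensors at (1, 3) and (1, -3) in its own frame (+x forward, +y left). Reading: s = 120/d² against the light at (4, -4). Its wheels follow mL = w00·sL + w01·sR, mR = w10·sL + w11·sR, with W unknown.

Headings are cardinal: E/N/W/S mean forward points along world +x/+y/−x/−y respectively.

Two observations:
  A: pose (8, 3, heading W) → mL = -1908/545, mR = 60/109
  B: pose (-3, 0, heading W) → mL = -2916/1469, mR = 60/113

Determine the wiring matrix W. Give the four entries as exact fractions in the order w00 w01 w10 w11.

obs A: pose=(8,3,W) → sL=24/5, sR=120/109, mL=-1908/545, mR=60/109
obs B: pose=(-3,0,W) → sL=24/13, sR=120/113, mL=-2916/1469, mR=60/113
sensor matrix S = [[24/5, 120/109], [24/13, 120/113]]; det S = 490752/160121
solve [mL_A; mL_B] = S·[w00; w01] and [mR_A; mR_B] = S·[w10; w11]:
  w00 = -1/2, w01 = -1, w10 = 0, w11 = 1/2

-1/2 -1 0 1/2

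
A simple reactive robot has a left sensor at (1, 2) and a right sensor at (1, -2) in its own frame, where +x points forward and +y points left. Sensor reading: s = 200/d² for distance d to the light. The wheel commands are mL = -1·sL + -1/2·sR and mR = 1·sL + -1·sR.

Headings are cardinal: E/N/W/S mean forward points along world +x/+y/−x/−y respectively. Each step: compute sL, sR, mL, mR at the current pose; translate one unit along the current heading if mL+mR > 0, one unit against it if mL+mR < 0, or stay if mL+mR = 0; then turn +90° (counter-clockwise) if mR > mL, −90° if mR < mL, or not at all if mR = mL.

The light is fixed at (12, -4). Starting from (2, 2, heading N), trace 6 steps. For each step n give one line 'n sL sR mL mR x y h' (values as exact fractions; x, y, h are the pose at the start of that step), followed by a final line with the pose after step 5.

0 200/193 200/113 -41900/21809 -16000/21809 2 2 N
1 20/13 20/17 -470/221 80/221 2 1 W
2 40/13 200/137 -6780/1781 2880/1781 3 1 S
3 25/16 5/2 -45/16 -15/16 3 2 E
4 200/193 200/113 -41900/21809 -16000/21809 2 2 N
5 20/13 20/17 -470/221 80/221 2 1 W
final 3 1 S

n=0: pose=(2,2,N); sL=200/193, sR=200/113; mL=-41900/21809, mR=-16000/21809; mL+mR=-300/113 → advance -1; mR−mL=25900/21809 → turn +1·90°
n=1: pose=(2,1,W); sL=20/13, sR=20/17; mL=-470/221, mR=80/221; mL+mR=-30/17 → advance -1; mR−mL=550/221 → turn +1·90°
n=2: pose=(3,1,S); sL=40/13, sR=200/137; mL=-6780/1781, mR=2880/1781; mL+mR=-300/137 → advance -1; mR−mL=9660/1781 → turn +1·90°
n=3: pose=(3,2,E); sL=25/16, sR=5/2; mL=-45/16, mR=-15/16; mL+mR=-15/4 → advance -1; mR−mL=15/8 → turn +1·90°
n=4: pose=(2,2,N); sL=200/193, sR=200/113; mL=-41900/21809, mR=-16000/21809; mL+mR=-300/113 → advance -1; mR−mL=25900/21809 → turn +1·90°
n=5: pose=(2,1,W); sL=20/13, sR=20/17; mL=-470/221, mR=80/221; mL+mR=-30/17 → advance -1; mR−mL=550/221 → turn +1·90°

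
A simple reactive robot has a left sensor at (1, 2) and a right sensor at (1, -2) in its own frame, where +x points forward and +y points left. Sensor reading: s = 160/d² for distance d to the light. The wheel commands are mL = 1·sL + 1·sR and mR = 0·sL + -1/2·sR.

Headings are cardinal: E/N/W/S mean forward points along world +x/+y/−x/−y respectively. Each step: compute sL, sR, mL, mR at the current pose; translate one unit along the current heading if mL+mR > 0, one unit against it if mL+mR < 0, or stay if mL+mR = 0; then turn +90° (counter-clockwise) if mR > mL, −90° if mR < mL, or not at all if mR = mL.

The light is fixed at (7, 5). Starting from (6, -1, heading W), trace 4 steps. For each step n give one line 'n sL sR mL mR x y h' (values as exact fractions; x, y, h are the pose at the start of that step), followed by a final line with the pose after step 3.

n=0: pose=(6,-1,W); sL=40/17, sR=8; mL=176/17, mR=-4; mL+mR=108/17 → advance +1; mR−mL=-244/17 → turn -1·90°
n=1: pose=(5,-1,N); sL=160/41, sR=32/5; mL=2112/205, mR=-16/5; mL+mR=1456/205 → advance +1; mR−mL=-2768/205 → turn -1·90°
n=2: pose=(5,0,E); sL=16, sR=16/5; mL=96/5, mR=-8/5; mL+mR=88/5 → advance +1; mR−mL=-104/5 → turn -1·90°
n=3: pose=(6,0,S); sL=160/37, sR=32/9; mL=2624/333, mR=-16/9; mL+mR=2032/333 → advance +1; mR−mL=-1072/111 → turn -1·90°

0 40/17 8 176/17 -4 6 -1 W
1 160/41 32/5 2112/205 -16/5 5 -1 N
2 16 16/5 96/5 -8/5 5 0 E
3 160/37 32/9 2624/333 -16/9 6 0 S
final 6 -1 W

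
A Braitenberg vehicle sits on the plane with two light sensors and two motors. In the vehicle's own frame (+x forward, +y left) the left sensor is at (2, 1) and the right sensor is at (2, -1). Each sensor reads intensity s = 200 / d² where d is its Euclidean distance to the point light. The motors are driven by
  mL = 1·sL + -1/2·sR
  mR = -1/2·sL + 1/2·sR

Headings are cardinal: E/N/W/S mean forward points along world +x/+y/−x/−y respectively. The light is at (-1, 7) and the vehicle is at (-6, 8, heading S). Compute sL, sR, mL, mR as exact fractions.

200/17 200/37 5700/629 -2000/629

left sensor world pos  = (-5, 6); dL² = 17
right sensor world pos = (-7, 6); dR² = 37
sL = 200/17 = 200/17
sR = 200/37 = 200/37
mL = 1·sL + -1/2·sR = 5700/629
mR = -1/2·sL + 1/2·sR = -2000/629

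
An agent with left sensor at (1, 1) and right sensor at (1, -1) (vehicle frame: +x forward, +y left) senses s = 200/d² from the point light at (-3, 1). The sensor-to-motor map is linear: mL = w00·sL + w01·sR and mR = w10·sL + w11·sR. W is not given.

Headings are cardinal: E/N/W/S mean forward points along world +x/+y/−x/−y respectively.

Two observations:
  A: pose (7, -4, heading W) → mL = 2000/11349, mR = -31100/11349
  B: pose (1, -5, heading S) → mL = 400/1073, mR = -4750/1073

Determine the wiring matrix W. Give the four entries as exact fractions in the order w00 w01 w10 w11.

obs A: pose=(7,-4,W) → sL=200/117, sR=200/97, mL=2000/11349, mR=-31100/11349
obs B: pose=(1,-5,S) → sL=100/37, sR=100/29, mL=400/1073, mR=-4750/1073
sensor matrix S = [[200/117, 200/97], [100/37, 100/29]]; det S = 3920000/12177477
solve [mL_A; mL_B] = S·[w00; w01] and [mR_A; mR_B] = S·[w10; w11]:
  w00 = -1/2, w01 = 1/2, w10 = -1, w11 = -1/2

-1/2 1/2 -1 -1/2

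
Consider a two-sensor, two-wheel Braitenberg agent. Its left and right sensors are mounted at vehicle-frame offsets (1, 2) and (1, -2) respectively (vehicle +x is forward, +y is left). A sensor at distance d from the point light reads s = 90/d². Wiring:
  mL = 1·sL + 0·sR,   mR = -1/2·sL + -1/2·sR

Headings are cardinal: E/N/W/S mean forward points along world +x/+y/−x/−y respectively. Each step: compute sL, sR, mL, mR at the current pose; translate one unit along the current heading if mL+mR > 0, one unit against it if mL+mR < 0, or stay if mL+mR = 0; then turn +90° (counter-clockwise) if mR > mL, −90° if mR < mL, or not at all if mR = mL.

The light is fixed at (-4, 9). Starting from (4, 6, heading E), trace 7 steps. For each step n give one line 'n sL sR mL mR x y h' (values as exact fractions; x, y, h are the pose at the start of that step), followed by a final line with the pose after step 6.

n=0: pose=(4,6,E); sL=45/41, sR=45/53; mL=45/41, mR=-2115/2173; mL+mR=270/2173 → advance +1; mR−mL=-4500/2173 → turn -1·90°
n=1: pose=(5,6,S); sL=90/137, sR=18/13; mL=90/137, mR=-1818/1781; mL+mR=-648/1781 → advance -1; mR−mL=-2988/1781 → turn -1·90°
n=2: pose=(5,7,W); sL=9/8, sR=45/32; mL=9/8, mR=-81/64; mL+mR=-9/64 → advance -1; mR−mL=-153/64 → turn -1·90°
n=3: pose=(6,7,N); sL=18/13, sR=18/29; mL=18/13, mR=-378/377; mL+mR=144/377 → advance +1; mR−mL=-900/377 → turn -1·90°
n=4: pose=(6,8,E); sL=45/61, sR=9/13; mL=45/61, mR=-567/793; mL+mR=18/793 → advance +1; mR−mL=-1152/793 → turn -1·90°
n=5: pose=(7,8,S); sL=90/173, sR=18/17; mL=90/173, mR=-2322/2941; mL+mR=-792/2941 → advance -1; mR−mL=-3852/2941 → turn -1·90°
n=6: pose=(7,9,W); sL=45/52, sR=45/52; mL=45/52, mR=-45/52; mL+mR=0 → advance +0; mR−mL=-45/26 → turn -1·90°

0 45/41 45/53 45/41 -2115/2173 4 6 E
1 90/137 18/13 90/137 -1818/1781 5 6 S
2 9/8 45/32 9/8 -81/64 5 7 W
3 18/13 18/29 18/13 -378/377 6 7 N
4 45/61 9/13 45/61 -567/793 6 8 E
5 90/173 18/17 90/173 -2322/2941 7 8 S
6 45/52 45/52 45/52 -45/52 7 9 W
final 7 9 N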